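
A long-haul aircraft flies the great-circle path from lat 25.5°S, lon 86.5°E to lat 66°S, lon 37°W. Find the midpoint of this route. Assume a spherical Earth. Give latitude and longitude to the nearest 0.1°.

≈ lat 60.6°S, lon 59.9°E

Convert each endpoint to a unit vector on the sphere (x = cos φ cos λ, y = cos φ sin λ, z = sin φ).
The central angle between the endpoints is δ = arccos(p₁·p₂) ≈ 1.379 rad (79.0°).
Interpolate at f = 1/2 with slerp weights a = sin((1−f)δ)/sin δ ≈ 0.648, b = sin(fδ)/sin δ ≈ 0.648.
p = a·p₁ + b·p₂ ≈ (0.246, 0.425, -0.871); φ = arcsin(p_z) ≈ -60.57°, λ = atan2(p_y, p_x) ≈ 59.93°.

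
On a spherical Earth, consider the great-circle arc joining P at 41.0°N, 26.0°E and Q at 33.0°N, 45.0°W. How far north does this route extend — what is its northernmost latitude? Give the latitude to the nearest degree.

The great circle lies in the plane with unit normal n̂ = (p₁ × p₂)/|p₁ × p₂|.
Here n̂_z ≈ -0.724; the vertex latitude is φ_max = arccos|n̂_z| ≈ 43.6°.
Check via Clairaut: cos φ_max = |cos φ₁| · sin C = cos(41.0°)·sin(73.7°) ≈ 0.724, again giving ≈ 43.6°.

≈ 44°N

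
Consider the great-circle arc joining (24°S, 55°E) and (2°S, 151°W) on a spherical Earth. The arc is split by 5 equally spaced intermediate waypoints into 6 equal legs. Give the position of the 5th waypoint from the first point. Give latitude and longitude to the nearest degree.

≈ (19°S, 168°W)

Convert each endpoint to a unit vector on the sphere (x = cos φ cos λ, y = cos φ sin λ, z = sin φ).
The central angle between the endpoints is δ = arccos(p₁·p₂) ≈ 2.509 rad (143.7°).
Interpolate at f = 5/6 with slerp weights a = sin((1−f)δ)/sin δ ≈ 0.687, b = sin(fδ)/sin δ ≈ 1.468.
p = a·p₁ + b·p₂ ≈ (-0.923, -0.197, -0.330); φ = arcsin(p_z) ≈ -19.30°, λ = atan2(p_y, p_x) ≈ -167.94°.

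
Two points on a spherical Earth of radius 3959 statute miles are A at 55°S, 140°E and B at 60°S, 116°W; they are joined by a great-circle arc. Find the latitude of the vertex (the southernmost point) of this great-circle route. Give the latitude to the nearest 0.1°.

The great circle lies in the plane with unit normal n̂ = (p₁ × p₂)/|p₁ × p₂|.
Here n̂_z ≈ +0.362; the vertex latitude is φ_max = arccos|n̂_z| ≈ 68.8°.

≈ 68.8°S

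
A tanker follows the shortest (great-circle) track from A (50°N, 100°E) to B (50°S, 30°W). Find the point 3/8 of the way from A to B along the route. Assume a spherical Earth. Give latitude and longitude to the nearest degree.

≈ (15°N, 46°E)

Convert each endpoint to a unit vector on the sphere (x = cos φ cos λ, y = cos φ sin λ, z = sin φ).
The central angle between the endpoints is δ = arccos(p₁·p₂) ≈ 2.591 rad (148.5°).
Interpolate at f = 3/8 with slerp weights a = sin((1−f)δ)/sin δ ≈ 1.910, b = sin(fδ)/sin δ ≈ 1.579.
p = a·p₁ + b·p₂ ≈ (0.666, 0.702, 0.253); φ = arcsin(p_z) ≈ 14.68°, λ = atan2(p_y, p_x) ≈ 46.49°.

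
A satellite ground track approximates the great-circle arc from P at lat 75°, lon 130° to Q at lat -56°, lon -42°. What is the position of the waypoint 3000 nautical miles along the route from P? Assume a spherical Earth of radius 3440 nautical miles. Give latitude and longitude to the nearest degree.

≈ lat 54°, lon -32°

Convert each endpoint to a unit vector on the sphere (x = cos φ cos λ, y = cos φ sin λ, z = sin φ).
The central angle between the endpoints is δ = arccos(p₁·p₂) ≈ 2.806 rad (160.8°). The total great-circle distance is δ·R ≈ 2.806 × 3440 ≈ 9652 nmi, so the target fraction is f = 3000/9652 ≈ 0.311.
Interpolate at f ≈ 0.311 with slerp weights a = sin((1−f)δ)/sin δ ≈ 2.836, b = sin(fδ)/sin δ ≈ 2.323.
p = a·p₁ + b·p₂ ≈ (0.493, -0.307, 0.814); φ = arcsin(p_z) ≈ 54.48°, λ = atan2(p_y, p_x) ≈ -31.87°.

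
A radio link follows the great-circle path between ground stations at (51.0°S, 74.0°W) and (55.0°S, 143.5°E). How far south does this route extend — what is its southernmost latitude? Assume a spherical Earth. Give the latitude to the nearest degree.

The great circle lies in the plane with unit normal n̂ = (p₁ × p₂)/|p₁ × p₂|.
Here n̂_z ≈ -0.235; the vertex latitude is φ_max = arccos|n̂_z| ≈ 76.4°.

≈ 76°S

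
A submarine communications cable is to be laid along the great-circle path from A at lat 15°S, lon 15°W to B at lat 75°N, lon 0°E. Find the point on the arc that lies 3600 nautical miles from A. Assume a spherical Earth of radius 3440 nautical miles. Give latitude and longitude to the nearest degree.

≈ lat 45°N, lon 10°W

Convert each endpoint to a unit vector on the sphere (x = cos φ cos λ, y = cos φ sin λ, z = sin φ).
The central angle between the endpoints is δ = arccos(p₁·p₂) ≈ 1.579 rad (90.5°). The total great-circle distance is δ·R ≈ 1.579 × 3440 ≈ 5433 nmi, so the target fraction is f = 3600/5433 ≈ 0.663.
Interpolate at f ≈ 0.663 with slerp weights a = sin((1−f)δ)/sin δ ≈ 0.508, b = sin(fδ)/sin δ ≈ 0.866.
p = a·p₁ + b·p₂ ≈ (0.698, -0.127, 0.705); φ = arcsin(p_z) ≈ 44.81°, λ = atan2(p_y, p_x) ≈ -10.31°.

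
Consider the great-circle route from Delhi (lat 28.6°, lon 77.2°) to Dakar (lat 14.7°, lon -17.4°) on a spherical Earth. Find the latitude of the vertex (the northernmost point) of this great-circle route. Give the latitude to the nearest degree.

The great circle lies in the plane with unit normal n̂ = (p₁ × p₂)/|p₁ × p₂|.
Here n̂_z ≈ -0.848; the vertex latitude is φ_max = arccos|n̂_z| ≈ 32.0°.
Check via Clairaut: cos φ_max = |cos φ₁| · sin C = cos(28.6°)·sin(74.9°) ≈ 0.848, again giving ≈ 32.0°.

≈ 32°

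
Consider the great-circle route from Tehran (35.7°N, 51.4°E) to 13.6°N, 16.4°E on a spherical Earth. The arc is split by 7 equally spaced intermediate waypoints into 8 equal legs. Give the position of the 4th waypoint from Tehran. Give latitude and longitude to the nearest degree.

The haversine formula gives a central angle δ ≈ 0.670 rad (38.4°) between the endpoints.
Interpolate at f = 4/8 with slerp weights a = sin((1−f)δ)/sin δ ≈ 0.529, b = sin(fδ)/sin δ ≈ 0.529.
p = a·p₁ + b·p₂ ≈ (0.762, 0.481, 0.433); φ = arcsin(p_z) ≈ 25.69°, λ = atan2(p_y, p_x) ≈ 32.28°.

≈ 26°N, 32°E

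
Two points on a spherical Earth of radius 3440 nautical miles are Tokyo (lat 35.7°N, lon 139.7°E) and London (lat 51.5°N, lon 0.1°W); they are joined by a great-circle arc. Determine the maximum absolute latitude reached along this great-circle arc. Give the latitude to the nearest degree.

≈ 71°N

The great circle lies in the plane with unit normal n̂ = (p₁ × p₂)/|p₁ × p₂|.
Here n̂_z ≈ -0.327; the vertex latitude is φ_max = arccos|n̂_z| ≈ 70.9°.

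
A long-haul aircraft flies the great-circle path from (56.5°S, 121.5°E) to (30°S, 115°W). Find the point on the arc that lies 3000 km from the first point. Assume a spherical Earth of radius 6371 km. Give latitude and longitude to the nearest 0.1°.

From cos δ = sin φ₁ sin φ₂ + cos φ₁ cos φ₂ cos Δλ, the central angle is δ ≈ 1.417 rad (81.2°). The total great-circle distance is δ·R ≈ 1.417 × 6371 ≈ 9028 km, so the target fraction is f = 3000/9028 ≈ 0.332.
Interpolate at f ≈ 0.332 with slerp weights a = sin((1−f)δ)/sin δ ≈ 0.821, b = sin(fδ)/sin δ ≈ 0.459.
p = a·p₁ + b·p₂ ≈ (-0.405, 0.026, -0.914); φ = arcsin(p_z) ≈ -66.07°, λ = atan2(p_y, p_x) ≈ 176.33°.

≈ (66.1°S, 176.3°E)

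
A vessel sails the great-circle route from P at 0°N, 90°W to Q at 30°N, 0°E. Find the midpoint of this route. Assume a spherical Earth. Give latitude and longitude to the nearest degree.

≈ 21°N, 49°W

Write both endpoints as unit vectors p₁, p₂ with components (cos φ cos λ, cos φ sin λ, sin φ).
The central angle between the endpoints is δ = arccos(p₁·p₂) ≈ 1.571 rad (90.0°).
Interpolate at f = 1/2 with slerp weights a = sin((1−f)δ)/sin δ ≈ 0.707, b = sin(fδ)/sin δ ≈ 0.707.
p = a·p₁ + b·p₂ ≈ (0.612, -0.707, 0.354); φ = arcsin(p_z) ≈ 20.70°, λ = atan2(p_y, p_x) ≈ -49.11°.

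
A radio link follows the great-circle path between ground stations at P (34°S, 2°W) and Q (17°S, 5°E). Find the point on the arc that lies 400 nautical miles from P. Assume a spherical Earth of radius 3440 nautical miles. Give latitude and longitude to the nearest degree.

≈ (28°S, 1°E)

From cos δ = sin φ₁ sin φ₂ + cos φ₁ cos φ₂ cos Δλ, the central angle is δ ≈ 0.316 rad (18.1°). The total great-circle distance is δ·R ≈ 0.316 × 3440 ≈ 1088 nmi, so the target fraction is f = 400/1088 ≈ 0.368.
Interpolate at f ≈ 0.368 with slerp weights a = sin((1−f)δ)/sin δ ≈ 0.639, b = sin(fδ)/sin δ ≈ 0.373.
p = a·p₁ + b·p₂ ≈ (0.885, 0.013, -0.466); φ = arcsin(p_z) ≈ -27.79°, λ = atan2(p_y, p_x) ≈ 0.82°.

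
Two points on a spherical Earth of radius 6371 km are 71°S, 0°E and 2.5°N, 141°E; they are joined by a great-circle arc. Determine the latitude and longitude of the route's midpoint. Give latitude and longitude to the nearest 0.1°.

≈ 49.4°S, 125.6°E

The haversine formula gives a central angle δ ≈ 1.869 rad (107.1°) between the endpoints.
Interpolate at f = 1/2 with slerp weights a = sin((1−f)δ)/sin δ ≈ 0.842, b = sin(fδ)/sin δ ≈ 0.842.
p = a·p₁ + b·p₂ ≈ (-0.379, 0.529, -0.759); φ = arcsin(p_z) ≈ -49.38°, λ = atan2(p_y, p_x) ≈ 125.64°.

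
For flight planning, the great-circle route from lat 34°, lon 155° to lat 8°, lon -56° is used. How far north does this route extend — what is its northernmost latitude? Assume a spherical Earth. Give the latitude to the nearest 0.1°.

≈ 57.2°

The great circle lies in the plane with unit normal n̂ = (p₁ × p₂)/|p₁ × p₂|.
Here n̂_z ≈ +0.542; the vertex latitude is φ_max = arccos|n̂_z| ≈ 57.2°.
Check via Clairaut: cos φ_max = |cos φ₁| · sin C = cos(34.0°)·sin(40.8°) ≈ 0.542, again giving ≈ 57.2°.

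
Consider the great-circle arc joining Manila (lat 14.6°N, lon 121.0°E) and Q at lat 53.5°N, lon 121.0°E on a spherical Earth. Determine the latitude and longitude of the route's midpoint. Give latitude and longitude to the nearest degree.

The haversine formula gives a central angle δ ≈ 0.679 rad (38.9°) between the endpoints.
Interpolate at f = 1/2 with slerp weights a = sin((1−f)δ)/sin δ ≈ 0.530, b = sin(fδ)/sin δ ≈ 0.530.
p = a·p₁ + b·p₂ ≈ (-0.427, 0.710, 0.560); φ = arcsin(p_z) ≈ 34.05°, λ = atan2(p_y, p_x) ≈ 121.00°.

≈ lat 34°N, lon 121°E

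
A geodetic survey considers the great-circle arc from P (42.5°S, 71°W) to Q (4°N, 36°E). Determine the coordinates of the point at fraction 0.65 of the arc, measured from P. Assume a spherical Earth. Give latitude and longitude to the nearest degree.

From cos δ = sin φ₁ sin φ₂ + cos φ₁ cos φ₂ cos Δλ, the central angle is δ ≈ 1.836 rad (105.2°).
Interpolate at f = 0.65 with slerp weights a = sin((1−f)δ)/sin δ ≈ 0.621, b = sin(fδ)/sin δ ≈ 0.963.
p = a·p₁ + b·p₂ ≈ (0.927, 0.132, -0.352); φ = arcsin(p_z) ≈ -20.63°, λ = atan2(p_y, p_x) ≈ 8.10°.

≈ (21°S, 8°E)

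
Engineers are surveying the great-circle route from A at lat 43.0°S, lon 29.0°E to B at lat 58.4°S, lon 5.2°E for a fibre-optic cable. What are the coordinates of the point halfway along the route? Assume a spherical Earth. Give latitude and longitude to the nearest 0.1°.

Convert each endpoint to a unit vector on the sphere (x = cos φ cos λ, y = cos φ sin λ, z = sin φ).
The central angle between the endpoints is δ = arccos(p₁·p₂) ≈ 0.372 rad (21.3°).
Interpolate at f = 1/2 with slerp weights a = sin((1−f)δ)/sin δ ≈ 0.509, b = sin(fδ)/sin δ ≈ 0.509.
p = a·p₁ + b·p₂ ≈ (0.591, 0.205, -0.780); φ = arcsin(p_z) ≈ -51.29°, λ = atan2(p_y, p_x) ≈ 19.09°.

≈ lat 51.3°S, lon 19.1°E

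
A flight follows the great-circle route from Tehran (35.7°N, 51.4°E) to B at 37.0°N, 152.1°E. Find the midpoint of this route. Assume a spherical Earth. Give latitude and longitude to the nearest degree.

≈ 49°N, 101°E

The haversine formula gives a central angle δ ≈ 1.338 rad (76.7°) between the endpoints.
Interpolate at f = 1/2 with slerp weights a = sin((1−f)δ)/sin δ ≈ 0.637, b = sin(fδ)/sin δ ≈ 0.637.
p = a·p₁ + b·p₂ ≈ (-0.127, 0.643, 0.756); φ = arcsin(p_z) ≈ 49.07°, λ = atan2(p_y, p_x) ≈ 101.17°.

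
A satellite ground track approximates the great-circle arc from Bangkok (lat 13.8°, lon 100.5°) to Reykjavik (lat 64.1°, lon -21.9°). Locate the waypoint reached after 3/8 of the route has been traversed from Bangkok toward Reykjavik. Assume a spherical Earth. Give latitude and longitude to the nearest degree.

≈ lat 45°, lon 84°

Convert each endpoint to a unit vector on the sphere (x = cos φ cos λ, y = cos φ sin λ, z = sin φ).
The central angle between the endpoints is δ = arccos(p₁·p₂) ≈ 1.584 rad (90.7°).
Interpolate at f = 3/8 with slerp weights a = sin((1−f)δ)/sin δ ≈ 0.836, b = sin(fδ)/sin δ ≈ 0.560.
p = a·p₁ + b·p₂ ≈ (0.079, 0.707, 0.703); φ = arcsin(p_z) ≈ 44.65°, λ = atan2(p_y, p_x) ≈ 83.64°.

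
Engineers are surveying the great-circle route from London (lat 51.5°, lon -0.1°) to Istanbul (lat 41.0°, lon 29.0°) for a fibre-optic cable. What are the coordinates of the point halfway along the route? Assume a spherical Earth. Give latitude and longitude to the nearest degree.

Write both endpoints as unit vectors p₁, p₂ with components (cos φ cos λ, cos φ sin λ, sin φ).
The central angle between the endpoints is δ = arccos(p₁·p₂) ≈ 0.393 rad (22.5°).
Interpolate at f = 1/2 with slerp weights a = sin((1−f)δ)/sin δ ≈ 0.510, b = sin(fδ)/sin δ ≈ 0.510.
p = a·p₁ + b·p₂ ≈ (0.654, 0.186, 0.733); φ = arcsin(p_z) ≈ 47.17°, λ = atan2(p_y, p_x) ≈ 15.88°.

≈ lat 47°, lon 16°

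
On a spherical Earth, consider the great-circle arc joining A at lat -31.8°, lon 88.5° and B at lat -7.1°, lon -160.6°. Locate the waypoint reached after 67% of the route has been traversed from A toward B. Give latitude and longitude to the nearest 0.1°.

Convert each endpoint to a unit vector on the sphere (x = cos φ cos λ, y = cos φ sin λ, z = sin φ).
The central angle between the endpoints is δ = arccos(p₁·p₂) ≈ 1.809 rad (103.6°).
Interpolate at f = 0.67 with slerp weights a = sin((1−f)δ)/sin δ ≈ 0.578, b = sin(fδ)/sin δ ≈ 0.963.
p = a·p₁ + b·p₂ ≈ (-0.889, 0.174, -0.424); φ = arcsin(p_z) ≈ -25.08°, λ = atan2(p_y, p_x) ≈ 168.94°.

≈ lat -25.1°, lon 168.9°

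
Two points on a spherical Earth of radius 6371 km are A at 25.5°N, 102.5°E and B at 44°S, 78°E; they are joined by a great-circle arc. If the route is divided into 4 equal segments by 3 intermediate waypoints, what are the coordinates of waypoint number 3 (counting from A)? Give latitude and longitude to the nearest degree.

≈ 27°S, 86°E

Convert each endpoint to a unit vector on the sphere (x = cos φ cos λ, y = cos φ sin λ, z = sin φ).
The central angle between the endpoints is δ = arccos(p₁·p₂) ≈ 1.275 rad (73.0°).
Interpolate at f = 3/4 with slerp weights a = sin((1−f)δ)/sin δ ≈ 0.328, b = sin(fδ)/sin δ ≈ 0.854.
p = a·p₁ + b·p₂ ≈ (0.064, 0.890, -0.452); φ = arcsin(p_z) ≈ -26.89°, λ = atan2(p_y, p_x) ≈ 85.90°.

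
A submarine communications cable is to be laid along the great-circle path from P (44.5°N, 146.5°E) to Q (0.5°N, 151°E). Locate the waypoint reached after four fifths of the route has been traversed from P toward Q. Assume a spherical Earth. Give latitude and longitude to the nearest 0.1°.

≈ (9.3°N, 150.3°E)

Write both endpoints as unit vectors p₁, p₂ with components (cos φ cos λ, cos φ sin λ, sin φ).
The central angle between the endpoints is δ = arccos(p₁·p₂) ≈ 0.771 rad (44.2°).
Interpolate at f = 4/5 with slerp weights a = sin((1−f)δ)/sin δ ≈ 0.220, b = sin(fδ)/sin δ ≈ 0.830.
p = a·p₁ + b·p₂ ≈ (-0.857, 0.489, 0.162); φ = arcsin(p_z) ≈ 9.31°, λ = atan2(p_y, p_x) ≈ 150.28°.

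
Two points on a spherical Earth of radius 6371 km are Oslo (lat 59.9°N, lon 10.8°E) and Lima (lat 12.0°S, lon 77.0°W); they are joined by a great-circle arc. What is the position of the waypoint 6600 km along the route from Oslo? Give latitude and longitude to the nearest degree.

≈ lat 22°N, lon 56°W

Convert each endpoint to a unit vector on the sphere (x = cos φ cos λ, y = cos φ sin λ, z = sin φ).
The central angle between the endpoints is δ = arccos(p₁·p₂) ≈ 1.733 rad (99.3°). The total great-circle distance is δ·R ≈ 1.733 × 6371 ≈ 11038 km, so the target fraction is f = 6600/11038 ≈ 0.598.
Interpolate at f ≈ 0.598 with slerp weights a = sin((1−f)δ)/sin δ ≈ 0.650, b = sin(fδ)/sin δ ≈ 0.872.
p = a·p₁ + b·p₂ ≈ (0.512, -0.770, 0.381); φ = arcsin(p_z) ≈ 22.41°, λ = atan2(p_y, p_x) ≈ -56.37°.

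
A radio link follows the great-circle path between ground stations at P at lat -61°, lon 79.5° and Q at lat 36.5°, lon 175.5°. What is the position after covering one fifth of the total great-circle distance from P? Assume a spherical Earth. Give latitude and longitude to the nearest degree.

≈ lat -48°, lon 117°

From cos δ = sin φ₁ sin φ₂ + cos φ₁ cos φ₂ cos Δλ, the central angle is δ ≈ 2.166 rad (124.1°).
Interpolate at f = 1/5 with slerp weights a = sin((1−f)δ)/sin δ ≈ 1.192, b = sin(fδ)/sin δ ≈ 0.507.
p = a·p₁ + b·p₂ ≈ (-0.301, 0.600, -0.741); φ = arcsin(p_z) ≈ -47.81°, λ = atan2(p_y, p_x) ≈ 116.64°.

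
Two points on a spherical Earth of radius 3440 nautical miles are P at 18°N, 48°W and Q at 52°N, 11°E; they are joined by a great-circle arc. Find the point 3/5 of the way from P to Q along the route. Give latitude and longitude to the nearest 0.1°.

≈ 42.1°N, 19.5°W

The haversine formula gives a central angle δ ≈ 0.994 rad (57.0°) between the endpoints.
Interpolate at f = 3/5 with slerp weights a = sin((1−f)δ)/sin δ ≈ 0.462, b = sin(fδ)/sin δ ≈ 0.670.
p = a·p₁ + b·p₂ ≈ (0.699, -0.248, 0.671); φ = arcsin(p_z) ≈ 42.13°, λ = atan2(p_y, p_x) ≈ -19.52°.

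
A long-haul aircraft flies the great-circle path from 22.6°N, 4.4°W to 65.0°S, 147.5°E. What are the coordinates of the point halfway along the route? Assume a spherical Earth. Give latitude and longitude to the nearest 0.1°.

Convert each endpoint to a unit vector on the sphere (x = cos φ cos λ, y = cos φ sin λ, z = sin φ).
The central angle between the endpoints is δ = arccos(p₁·p₂) ≈ 2.336 rad (133.8°).
Interpolate at f = 1/2 with slerp weights a = sin((1−f)δ)/sin δ ≈ 1.275, b = sin(fδ)/sin δ ≈ 1.275.
p = a·p₁ + b·p₂ ≈ (0.719, 0.199, -0.666); φ = arcsin(p_z) ≈ -41.73°, λ = atan2(p_y, p_x) ≈ 15.48°.

≈ 41.7°S, 15.5°E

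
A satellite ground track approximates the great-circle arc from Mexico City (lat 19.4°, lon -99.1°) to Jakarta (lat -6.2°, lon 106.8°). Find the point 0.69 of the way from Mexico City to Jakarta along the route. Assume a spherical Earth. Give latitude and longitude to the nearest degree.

The haversine formula gives a central angle δ ≈ 2.645 rad (151.6°) between the endpoints.
Interpolate at f = 0.69 with slerp weights a = sin((1−f)δ)/sin δ ≈ 1.536, b = sin(fδ)/sin δ ≈ 2.033.
p = a·p₁ + b·p₂ ≈ (-0.813, 0.504, 0.291); φ = arcsin(p_z) ≈ 16.89°, λ = atan2(p_y, p_x) ≈ 148.20°.

≈ lat 17°, lon 148°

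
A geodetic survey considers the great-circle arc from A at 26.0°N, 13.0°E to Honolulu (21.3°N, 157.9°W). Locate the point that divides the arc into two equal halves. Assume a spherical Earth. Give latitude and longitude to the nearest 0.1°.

≈ 79.5°N, 85.2°W

Convert each endpoint to a unit vector on the sphere (x = cos φ cos λ, y = cos φ sin λ, z = sin φ).
The central angle between the endpoints is δ = arccos(p₁·p₂) ≈ 2.302 rad (131.9°).
Interpolate at f = 1/2 with slerp weights a = sin((1−f)δ)/sin δ ≈ 1.227, b = sin(fδ)/sin δ ≈ 1.227.
p = a·p₁ + b·p₂ ≈ (0.015, -0.182, 0.983); φ = arcsin(p_z) ≈ 79.48°, λ = atan2(p_y, p_x) ≈ -85.18°.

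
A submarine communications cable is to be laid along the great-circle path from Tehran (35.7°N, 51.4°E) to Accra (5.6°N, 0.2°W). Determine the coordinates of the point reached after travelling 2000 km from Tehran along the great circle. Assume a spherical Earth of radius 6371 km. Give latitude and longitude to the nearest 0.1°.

Write both endpoints as unit vectors p₁, p₂ with components (cos φ cos λ, cos φ sin λ, sin φ).
The central angle between the endpoints is δ = arccos(p₁·p₂) ≈ 0.978 rad (56.0°). The total great-circle distance is δ·R ≈ 0.978 × 6371 ≈ 6229 km, so the target fraction is f = 2000/6229 ≈ 0.321.
Interpolate at f ≈ 0.321 with slerp weights a = sin((1−f)δ)/sin δ ≈ 0.743, b = sin(fδ)/sin δ ≈ 0.372.
p = a·p₁ + b·p₂ ≈ (0.747, 0.470, 0.470); φ = arcsin(p_z) ≈ 28.03°, λ = atan2(p_y, p_x) ≈ 32.19°.

≈ (28.0°N, 32.2°E)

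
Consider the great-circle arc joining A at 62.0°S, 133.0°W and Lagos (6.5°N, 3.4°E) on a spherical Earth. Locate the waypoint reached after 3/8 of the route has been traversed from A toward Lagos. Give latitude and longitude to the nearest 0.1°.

Convert each endpoint to a unit vector on the sphere (x = cos φ cos λ, y = cos φ sin λ, z = sin φ).
The central angle between the endpoints is δ = arccos(p₁·p₂) ≈ 2.024 rad (116.0°).
Interpolate at f = 3/8 with slerp weights a = sin((1−f)δ)/sin δ ≈ 1.061, b = sin(fδ)/sin δ ≈ 0.765.
p = a·p₁ + b·p₂ ≈ (0.420, -0.319, -0.850); φ = arcsin(p_z) ≈ -58.19°, λ = atan2(p_y, p_x) ≈ -37.25°.

≈ 58.2°S, 37.3°W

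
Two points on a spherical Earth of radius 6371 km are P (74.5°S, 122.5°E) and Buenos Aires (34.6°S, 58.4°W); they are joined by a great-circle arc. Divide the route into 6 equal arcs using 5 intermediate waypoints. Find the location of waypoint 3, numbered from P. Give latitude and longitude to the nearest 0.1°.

≈ (70.0°S, 58.8°W)

Write both endpoints as unit vectors p₁, p₂ with components (cos φ cos λ, cos φ sin λ, sin φ).
The central angle between the endpoints is δ = arccos(p₁·p₂) ≈ 1.237 rad (70.9°).
Interpolate at f = 3/6 with slerp weights a = sin((1−f)δ)/sin δ ≈ 0.614, b = sin(fδ)/sin δ ≈ 0.614.
p = a·p₁ + b·p₂ ≈ (0.177, -0.292, -0.940); φ = arcsin(p_z) ≈ -70.05°, λ = atan2(p_y, p_x) ≈ -58.83°.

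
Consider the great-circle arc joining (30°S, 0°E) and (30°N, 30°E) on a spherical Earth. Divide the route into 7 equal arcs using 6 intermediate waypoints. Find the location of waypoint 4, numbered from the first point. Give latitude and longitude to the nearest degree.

≈ (4°N, 17°E)

From cos δ = sin φ₁ sin φ₂ + cos φ₁ cos φ₂ cos Δλ, the central angle is δ ≈ 1.160 rad (66.5°).
Interpolate at f = 4/7 with slerp weights a = sin((1−f)δ)/sin δ ≈ 0.520, b = sin(fδ)/sin δ ≈ 0.671.
p = a·p₁ + b·p₂ ≈ (0.954, 0.291, 0.076); φ = arcsin(p_z) ≈ 4.33°, λ = atan2(p_y, p_x) ≈ 16.95°.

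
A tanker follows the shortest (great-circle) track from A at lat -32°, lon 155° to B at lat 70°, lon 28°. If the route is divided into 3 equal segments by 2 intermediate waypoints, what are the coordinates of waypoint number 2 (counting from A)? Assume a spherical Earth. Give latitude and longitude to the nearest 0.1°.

Convert each endpoint to a unit vector on the sphere (x = cos φ cos λ, y = cos φ sin λ, z = sin φ).
The central angle between the endpoints is δ = arccos(p₁·p₂) ≈ 2.308 rad (132.3°).
Interpolate at f = 2/3 with slerp weights a = sin((1−f)δ)/sin δ ≈ 0.940, b = sin(fδ)/sin δ ≈ 1.351.
p = a·p₁ + b·p₂ ≈ (-0.315, 0.554, 0.771); φ = arcsin(p_z) ≈ 50.43°, λ = atan2(p_y, p_x) ≈ 119.61°.

≈ lat 50.4°, lon 119.6°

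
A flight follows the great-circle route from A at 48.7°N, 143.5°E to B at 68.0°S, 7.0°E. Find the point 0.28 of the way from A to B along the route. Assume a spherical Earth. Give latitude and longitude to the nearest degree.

Write both endpoints as unit vectors p₁, p₂ with components (cos φ cos λ, cos φ sin λ, sin φ).
The central angle between the endpoints is δ = arccos(p₁·p₂) ≈ 2.638 rad (151.2°).
Interpolate at f = 0.28 with slerp weights a = sin((1−f)δ)/sin δ ≈ 1.962, b = sin(fδ)/sin δ ≈ 1.395.
p = a·p₁ + b·p₂ ≈ (-0.522, 0.834, 0.180); φ = arcsin(p_z) ≈ 10.36°, λ = atan2(p_y, p_x) ≈ 122.04°.

≈ 10°N, 122°E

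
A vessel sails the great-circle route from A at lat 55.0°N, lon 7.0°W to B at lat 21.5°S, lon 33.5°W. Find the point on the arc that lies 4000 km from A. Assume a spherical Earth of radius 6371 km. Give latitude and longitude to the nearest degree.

≈ lat 21°N, lon 22°W

Write both endpoints as unit vectors p₁, p₂ with components (cos φ cos λ, cos φ sin λ, sin φ).
The central angle between the endpoints is δ = arccos(p₁·p₂) ≈ 1.392 rad (79.8°). The total great-circle distance is δ·R ≈ 1.392 × 6371 ≈ 8871 km, so the target fraction is f = 4000/8871 ≈ 0.451.
Interpolate at f ≈ 0.451 with slerp weights a = sin((1−f)δ)/sin δ ≈ 0.703, b = sin(fδ)/sin δ ≈ 0.597.
p = a·p₁ + b·p₂ ≈ (0.864, -0.356, 0.357); φ = arcsin(p_z) ≈ 20.94°, λ = atan2(p_y, p_x) ≈ -22.39°.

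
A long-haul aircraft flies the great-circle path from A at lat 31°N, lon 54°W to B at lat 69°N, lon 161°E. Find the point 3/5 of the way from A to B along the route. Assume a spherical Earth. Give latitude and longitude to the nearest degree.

≈ lat 74°N, lon 87°W

Write both endpoints as unit vectors p₁, p₂ with components (cos φ cos λ, cos φ sin λ, sin φ).
The central angle between the endpoints is δ = arccos(p₁·p₂) ≈ 1.340 rad (76.7°).
Interpolate at f = 3/5 with slerp weights a = sin((1−f)δ)/sin δ ≈ 0.525, b = sin(fδ)/sin δ ≈ 0.740.
p = a·p₁ + b·p₂ ≈ (0.014, -0.277, 0.961); φ = arcsin(p_z) ≈ 73.87°, λ = atan2(p_y, p_x) ≈ -87.19°.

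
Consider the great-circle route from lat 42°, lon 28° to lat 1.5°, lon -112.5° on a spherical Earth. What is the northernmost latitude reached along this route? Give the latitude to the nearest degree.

The great circle lies in the plane with unit normal n̂ = (p₁ × p₂)/|p₁ × p₂|.
Here n̂_z ≈ -0.568; the vertex latitude is φ_max = arccos|n̂_z| ≈ 55.4°.

≈ 55°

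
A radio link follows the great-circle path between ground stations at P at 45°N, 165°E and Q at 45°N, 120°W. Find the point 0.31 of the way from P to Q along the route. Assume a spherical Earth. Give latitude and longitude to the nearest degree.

≈ 51°N, 173°W

From cos δ = sin φ₁ sin φ₂ + cos φ₁ cos φ₂ cos Δλ, the central angle is δ ≈ 0.890 rad (51.0°).
Interpolate at f = 0.31 with slerp weights a = sin((1−f)δ)/sin δ ≈ 0.742, b = sin(fδ)/sin δ ≈ 0.351.
p = a·p₁ + b·p₂ ≈ (-0.630, -0.079, 0.772); φ = arcsin(p_z) ≈ 50.55°, λ = atan2(p_y, p_x) ≈ -172.86°.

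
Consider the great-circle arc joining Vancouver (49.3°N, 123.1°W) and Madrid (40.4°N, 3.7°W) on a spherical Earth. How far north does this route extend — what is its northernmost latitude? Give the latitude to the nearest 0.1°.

The great circle lies in the plane with unit normal n̂ = (p₁ × p₂)/|p₁ × p₂|.
Here n̂_z ≈ +0.447; the vertex latitude is φ_max = arccos|n̂_z| ≈ 63.5°.
Check via Clairaut: cos φ_max = |cos φ₁| · sin C = cos(49.3°)·sin(43.2°) ≈ 0.447, again giving ≈ 63.5°.

≈ 63.5°N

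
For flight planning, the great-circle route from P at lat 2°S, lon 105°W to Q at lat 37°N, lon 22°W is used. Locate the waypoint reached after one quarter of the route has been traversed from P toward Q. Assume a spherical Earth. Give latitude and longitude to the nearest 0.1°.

Convert each endpoint to a unit vector on the sphere (x = cos φ cos λ, y = cos φ sin λ, z = sin φ).
The central angle between the endpoints is δ = arccos(p₁·p₂) ≈ 1.494 rad (85.6°).
Interpolate at f = 1/4 with slerp weights a = sin((1−f)δ)/sin δ ≈ 0.903, b = sin(fδ)/sin δ ≈ 0.366.
p = a·p₁ + b·p₂ ≈ (0.037, -0.981, 0.189); φ = arcsin(p_z) ≈ 10.88°, λ = atan2(p_y, p_x) ≈ -87.81°.

≈ lat 10.9°N, lon 87.8°W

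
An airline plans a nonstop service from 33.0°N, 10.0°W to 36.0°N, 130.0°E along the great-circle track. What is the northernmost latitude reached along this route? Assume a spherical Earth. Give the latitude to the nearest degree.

≈ 64°N

The great circle lies in the plane with unit normal n̂ = (p₁ × p₂)/|p₁ × p₂|.
Here n̂_z ≈ +0.445; the vertex latitude is φ_max = arccos|n̂_z| ≈ 63.6°.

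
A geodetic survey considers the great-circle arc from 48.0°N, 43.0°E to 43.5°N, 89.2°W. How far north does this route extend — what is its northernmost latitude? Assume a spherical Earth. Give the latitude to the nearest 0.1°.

≈ 68.5°N

The great circle lies in the plane with unit normal n̂ = (p₁ × p₂)/|p₁ × p₂|.
Here n̂_z ≈ -0.366; the vertex latitude is φ_max = arccos|n̂_z| ≈ 68.5°.
Check via Clairaut: cos φ_max = |cos φ₁| · sin C = cos(48.0°)·sin(33.2°) ≈ 0.366, again giving ≈ 68.5°.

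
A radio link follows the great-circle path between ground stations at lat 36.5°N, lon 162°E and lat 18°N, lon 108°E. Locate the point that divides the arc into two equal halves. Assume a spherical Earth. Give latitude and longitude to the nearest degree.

Write both endpoints as unit vectors p₁, p₂ with components (cos φ cos λ, cos φ sin λ, sin φ).
The central angle between the endpoints is δ = arccos(p₁·p₂) ≈ 0.885 rad (50.7°).
Interpolate at f = 1/2 with slerp weights a = sin((1−f)δ)/sin δ ≈ 0.553, b = sin(fδ)/sin δ ≈ 0.553.
p = a·p₁ + b·p₂ ≈ (-0.586, 0.638, 0.500); φ = arcsin(p_z) ≈ 30.01°, λ = atan2(p_y, p_x) ≈ 132.55°.

≈ lat 30°N, lon 133°E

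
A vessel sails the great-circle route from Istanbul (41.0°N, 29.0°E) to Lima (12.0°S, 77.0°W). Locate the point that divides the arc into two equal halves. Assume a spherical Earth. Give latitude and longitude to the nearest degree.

≈ 23°N, 34°W

The haversine formula gives a central angle δ ≈ 1.918 rad (109.9°) between the endpoints.
Interpolate at f = 1/2 with slerp weights a = sin((1−f)δ)/sin δ ≈ 0.870, b = sin(fδ)/sin δ ≈ 0.870.
p = a·p₁ + b·p₂ ≈ (0.766, -0.511, 0.390); φ = arcsin(p_z) ≈ 22.96°, λ = atan2(p_y, p_x) ≈ -33.71°.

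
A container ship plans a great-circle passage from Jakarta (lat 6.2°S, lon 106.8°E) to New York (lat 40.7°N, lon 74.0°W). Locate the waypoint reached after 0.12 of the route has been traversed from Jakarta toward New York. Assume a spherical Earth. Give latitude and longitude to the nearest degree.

≈ lat 11°N, lon 107°E

Convert each endpoint to a unit vector on the sphere (x = cos φ cos λ, y = cos φ sin λ, z = sin φ).
The central angle between the endpoints is δ = arccos(p₁·p₂) ≈ 2.539 rad (145.5°).
Interpolate at f = 0.12 with slerp weights a = sin((1−f)δ)/sin δ ≈ 1.390, b = sin(fδ)/sin δ ≈ 0.530.
p = a·p₁ + b·p₂ ≈ (-0.289, 0.937, 0.195); φ = arcsin(p_z) ≈ 11.26°, λ = atan2(p_y, p_x) ≈ 107.13°.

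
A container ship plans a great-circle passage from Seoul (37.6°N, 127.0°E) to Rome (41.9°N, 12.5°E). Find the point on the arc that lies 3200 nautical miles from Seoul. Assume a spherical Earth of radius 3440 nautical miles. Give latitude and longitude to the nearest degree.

Convert each endpoint to a unit vector on the sphere (x = cos φ cos λ, y = cos φ sin λ, z = sin φ).
The central angle between the endpoints is δ = arccos(p₁·p₂) ≈ 1.407 rad (80.6°). The total great-circle distance is δ·R ≈ 1.407 × 3440 ≈ 4841 nmi, so the target fraction is f = 3200/4841 ≈ 0.661.
Interpolate at f ≈ 0.661 with slerp weights a = sin((1−f)δ)/sin δ ≈ 0.465, b = sin(fδ)/sin δ ≈ 0.813.
p = a·p₁ + b·p₂ ≈ (0.369, 0.425, 0.827); φ = arcsin(p_z) ≈ 55.75°, λ = atan2(p_y, p_x) ≈ 49.08°.

≈ (56°N, 49°E)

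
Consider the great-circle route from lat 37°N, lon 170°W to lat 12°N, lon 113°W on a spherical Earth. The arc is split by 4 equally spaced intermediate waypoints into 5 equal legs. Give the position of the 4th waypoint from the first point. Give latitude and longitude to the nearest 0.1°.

≈ lat 18.6°N, lon 122.6°W

Convert each endpoint to a unit vector on the sphere (x = cos φ cos λ, y = cos φ sin λ, z = sin φ).
The central angle between the endpoints is δ = arccos(p₁·p₂) ≈ 0.988 rad (56.6°).
Interpolate at f = 4/5 with slerp weights a = sin((1−f)δ)/sin δ ≈ 0.235, b = sin(fδ)/sin δ ≈ 0.851.
p = a·p₁ + b·p₂ ≈ (-0.510, -0.799, 0.318); φ = arcsin(p_z) ≈ 18.57°, λ = atan2(p_y, p_x) ≈ -122.56°.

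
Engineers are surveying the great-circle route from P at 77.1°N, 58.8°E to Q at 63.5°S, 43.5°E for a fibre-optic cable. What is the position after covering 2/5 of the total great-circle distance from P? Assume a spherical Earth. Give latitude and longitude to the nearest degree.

Convert each endpoint to a unit vector on the sphere (x = cos φ cos λ, y = cos φ sin λ, z = sin φ).
The central angle between the endpoints is δ = arccos(p₁·p₂) ≈ 2.460 rad (140.9°).
Interpolate at f = 2/5 with slerp weights a = sin((1−f)δ)/sin δ ≈ 1.579, b = sin(fδ)/sin δ ≈ 1.321.
p = a·p₁ + b·p₂ ≈ (0.610, 0.707, 0.357); φ = arcsin(p_z) ≈ 20.93°, λ = atan2(p_y, p_x) ≈ 49.22°.

≈ 21°N, 49°E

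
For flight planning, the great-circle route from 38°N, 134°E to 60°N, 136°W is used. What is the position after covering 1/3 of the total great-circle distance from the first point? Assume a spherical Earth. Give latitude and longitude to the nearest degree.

Convert each endpoint to a unit vector on the sphere (x = cos φ cos λ, y = cos φ sin λ, z = sin φ).
The central angle between the endpoints is δ = arccos(p₁·p₂) ≈ 1.008 rad (57.8°).
Interpolate at f = 1/3 with slerp weights a = sin((1−f)δ)/sin δ ≈ 0.736, b = sin(fδ)/sin δ ≈ 0.390.
p = a·p₁ + b·p₂ ≈ (-0.543, 0.282, 0.791); φ = arcsin(p_z) ≈ 52.27°, λ = atan2(p_y, p_x) ≈ 152.58°.

≈ 52°N, 153°E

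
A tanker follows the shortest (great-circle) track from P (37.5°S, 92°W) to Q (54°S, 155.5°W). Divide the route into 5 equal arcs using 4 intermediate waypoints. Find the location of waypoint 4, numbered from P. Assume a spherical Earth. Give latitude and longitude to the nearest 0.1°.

From cos δ = sin φ₁ sin φ₂ + cos φ₁ cos φ₂ cos Δλ, the central angle is δ ≈ 0.795 rad (45.5°).
Interpolate at f = 4/5 with slerp weights a = sin((1−f)δ)/sin δ ≈ 0.222, b = sin(fδ)/sin δ ≈ 0.832.
p = a·p₁ + b·p₂ ≈ (-0.451, -0.379, -0.808); φ = arcsin(p_z) ≈ -53.91°, λ = atan2(p_y, p_x) ≈ -139.99°.

≈ (53.9°S, 140.0°W)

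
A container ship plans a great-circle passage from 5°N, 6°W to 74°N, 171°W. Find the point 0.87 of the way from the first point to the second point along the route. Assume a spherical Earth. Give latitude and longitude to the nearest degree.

≈ 85°N, 126°W

The haversine formula gives a central angle δ ≈ 1.753 rad (100.5°) between the endpoints.
Interpolate at f = 0.87 with slerp weights a = sin((1−f)δ)/sin δ ≈ 0.230, b = sin(fδ)/sin δ ≈ 1.016.
p = a·p₁ + b·p₂ ≈ (-0.049, -0.068, 0.997); φ = arcsin(p_z) ≈ 85.21°, λ = atan2(p_y, p_x) ≈ -125.84°.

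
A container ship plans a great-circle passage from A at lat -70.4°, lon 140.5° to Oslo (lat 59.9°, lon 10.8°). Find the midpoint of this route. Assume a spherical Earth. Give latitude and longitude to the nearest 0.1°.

From cos δ = sin φ₁ sin φ₂ + cos φ₁ cos φ₂ cos Δλ, the central angle is δ ≈ 2.745 rad (157.3°).
Interpolate at f = 1/2 with slerp weights a = sin((1−f)δ)/sin δ ≈ 2.540, b = sin(fδ)/sin δ ≈ 2.540.
p = a·p₁ + b·p₂ ≈ (0.594, 0.781, -0.195); φ = arcsin(p_z) ≈ -11.26°, λ = atan2(p_y, p_x) ≈ 52.74°.

≈ lat -11.3°, lon 52.7°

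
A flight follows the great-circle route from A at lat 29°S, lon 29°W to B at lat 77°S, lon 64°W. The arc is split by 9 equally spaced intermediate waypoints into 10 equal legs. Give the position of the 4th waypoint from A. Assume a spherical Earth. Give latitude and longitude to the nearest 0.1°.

≈ lat 48.9°S, lon 34.0°W

Convert each endpoint to a unit vector on the sphere (x = cos φ cos λ, y = cos φ sin λ, z = sin φ).
The central angle between the endpoints is δ = arccos(p₁·p₂) ≈ 0.885 rad (50.7°).
Interpolate at f = 4/10 with slerp weights a = sin((1−f)δ)/sin δ ≈ 0.654, b = sin(fδ)/sin δ ≈ 0.448.
p = a·p₁ + b·p₂ ≈ (0.545, -0.368, -0.754); φ = arcsin(p_z) ≈ -48.90°, λ = atan2(p_y, p_x) ≈ -34.04°.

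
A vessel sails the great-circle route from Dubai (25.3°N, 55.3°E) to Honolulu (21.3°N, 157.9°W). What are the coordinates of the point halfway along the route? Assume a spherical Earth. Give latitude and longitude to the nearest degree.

From cos δ = sin φ₁ sin φ₂ + cos φ₁ cos φ₂ cos Δλ, the central angle is δ ≈ 2.153 rad (123.3°).
Interpolate at f = 1/2 with slerp weights a = sin((1−f)δ)/sin δ ≈ 1.054, b = sin(fδ)/sin δ ≈ 1.054.
p = a·p₁ + b·p₂ ≈ (-0.367, 0.414, 0.833); φ = arcsin(p_z) ≈ 56.41°, λ = atan2(p_y, p_x) ≈ 131.59°.

≈ 56°N, 132°E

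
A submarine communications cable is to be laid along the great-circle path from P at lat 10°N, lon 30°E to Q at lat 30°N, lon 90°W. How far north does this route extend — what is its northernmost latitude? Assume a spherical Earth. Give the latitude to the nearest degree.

The great circle lies in the plane with unit normal n̂ = (p₁ × p₂)/|p₁ × p₂|.
Here n̂_z ≈ -0.785; the vertex latitude is φ_max = arccos|n̂_z| ≈ 38.3°.
Check via Clairaut: cos φ_max = |cos φ₁| · sin C = cos(10.0°)·sin(52.9°) ≈ 0.785, again giving ≈ 38.3°.

≈ 38°N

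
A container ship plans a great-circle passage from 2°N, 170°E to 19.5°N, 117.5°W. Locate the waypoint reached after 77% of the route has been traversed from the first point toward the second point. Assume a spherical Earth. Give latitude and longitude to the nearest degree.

≈ 17°N, 135°W

Convert each endpoint to a unit vector on the sphere (x = cos φ cos λ, y = cos φ sin λ, z = sin φ).
The central angle between the endpoints is δ = arccos(p₁·p₂) ≈ 1.271 rad (72.8°).
Interpolate at f = 0.77 with slerp weights a = sin((1−f)δ)/sin δ ≈ 0.302, b = sin(fδ)/sin δ ≈ 0.869.
p = a·p₁ + b·p₂ ≈ (-0.675, -0.674, 0.300); φ = arcsin(p_z) ≈ 17.49°, λ = atan2(p_y, p_x) ≈ -135.05°.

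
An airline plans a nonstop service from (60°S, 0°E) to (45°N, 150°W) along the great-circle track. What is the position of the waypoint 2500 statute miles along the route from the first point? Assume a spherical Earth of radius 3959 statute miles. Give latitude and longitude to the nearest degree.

From cos δ = sin φ₁ sin φ₂ + cos φ₁ cos φ₂ cos Δλ, the central angle is δ ≈ 2.735 rad (156.7°). The total great-circle distance is δ·R ≈ 2.735 × 3959 ≈ 10829 mi, so the target fraction is f = 2500/10829 ≈ 0.231.
Interpolate at f ≈ 0.231 with slerp weights a = sin((1−f)δ)/sin δ ≈ 2.179, b = sin(fδ)/sin δ ≈ 1.493.
p = a·p₁ + b·p₂ ≈ (0.175, -0.528, -0.831); φ = arcsin(p_z) ≈ -56.20°, λ = atan2(p_y, p_x) ≈ -71.67°.

≈ (56°S, 72°W)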